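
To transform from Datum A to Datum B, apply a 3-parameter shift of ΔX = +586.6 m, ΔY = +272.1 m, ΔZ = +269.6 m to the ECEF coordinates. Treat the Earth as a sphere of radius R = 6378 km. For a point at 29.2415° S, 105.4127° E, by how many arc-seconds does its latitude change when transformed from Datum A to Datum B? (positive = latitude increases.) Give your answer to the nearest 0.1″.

Δφ = 9.3″

sin φ = -0.488492, cos φ = 0.872568, sin λ = 0.964037, cos λ = -0.265770.
North component: ΔN = −sin φ cos λ·ΔX − sin φ sin λ·ΔY + cos φ·ΔZ = −(-0.488492)(-0.265770)(586.6) − (-0.488492)(0.964037)(272.1) + (0.872568)(269.6) = 287.23 m.
1° of latitude spans πR/180 = 111317 m, so Δφ = 287.23 / 111317 × 3600 = 9.289″.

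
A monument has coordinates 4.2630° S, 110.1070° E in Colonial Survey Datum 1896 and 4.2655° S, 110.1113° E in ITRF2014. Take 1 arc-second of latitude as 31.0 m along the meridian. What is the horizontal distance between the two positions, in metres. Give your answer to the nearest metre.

Δφ = -4.2655° − -4.2630° = -0.0025°; Δλ = 110.1113° − 110.1070° = +0.0043°.
1° of latitude = 3600 × 31.00 = 111600 m.
ΔN = Δφ × 111600 = -279.0 m; ΔE = Δλ × 111600 × cos(-4.2630°) = +0.0043 × 111600 × 0.997233 = 478.6 m.
Distance = √(ΔE² + ΔN²) = √(478.6² + (-279.0)²) = 553.9 m.

554 m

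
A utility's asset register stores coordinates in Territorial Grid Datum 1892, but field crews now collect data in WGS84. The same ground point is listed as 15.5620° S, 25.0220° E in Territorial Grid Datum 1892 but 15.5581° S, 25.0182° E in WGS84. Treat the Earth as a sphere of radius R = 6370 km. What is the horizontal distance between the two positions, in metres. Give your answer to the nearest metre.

595 m

Δφ = -15.5581° − -15.5620° = +0.0039°; Δλ = 25.0182° − 25.0220° = -0.0038°.
1° along a meridian = πR/180 = 111177 m.
ΔN = Δφ × 111177 = 433.6 m; ΔE = Δλ × 111177 × cos(-15.5620°) = -0.0038 × 111177 × 0.963341 = -407.0 m.
Distance = √(ΔE² + ΔN²) = √((-407.0)² + 433.6²) = 594.7 m.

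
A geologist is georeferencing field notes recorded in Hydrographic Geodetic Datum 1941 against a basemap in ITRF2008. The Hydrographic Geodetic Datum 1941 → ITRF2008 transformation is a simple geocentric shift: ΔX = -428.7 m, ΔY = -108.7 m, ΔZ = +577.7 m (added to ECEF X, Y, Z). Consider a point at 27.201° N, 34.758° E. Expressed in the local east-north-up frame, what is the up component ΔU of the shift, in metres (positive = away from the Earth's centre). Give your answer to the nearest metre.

ΔU = -104 m

The local up (radial) axis is (cos φ cos λ, cos φ sin λ, sin φ), giving ΔU = -313.255 − 55.118 + 264.074 = -104.30 m.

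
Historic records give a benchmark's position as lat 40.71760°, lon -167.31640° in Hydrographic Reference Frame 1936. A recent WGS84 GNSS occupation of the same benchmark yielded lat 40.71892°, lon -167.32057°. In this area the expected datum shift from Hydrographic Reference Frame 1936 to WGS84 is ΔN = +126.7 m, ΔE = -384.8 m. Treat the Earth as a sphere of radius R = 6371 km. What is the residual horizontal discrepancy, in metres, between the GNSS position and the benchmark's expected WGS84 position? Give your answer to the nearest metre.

Observed coordinate differences: Δφ = +0.00132°, Δλ = -0.00417°.
Converting to metres (1° lat = 111195 m, cos φ = 0.757934): observed ΔN = 146.8 m, observed ΔE = -351.4 m.
Subtracting the expected shift leaves a residual of 146.8 − (126.7) = 20.1 m north and -351.4 − (-384.8) = 33.4 m east.
Residual distance = √(20.1² + 33.4²) = 38.9 m.

39 m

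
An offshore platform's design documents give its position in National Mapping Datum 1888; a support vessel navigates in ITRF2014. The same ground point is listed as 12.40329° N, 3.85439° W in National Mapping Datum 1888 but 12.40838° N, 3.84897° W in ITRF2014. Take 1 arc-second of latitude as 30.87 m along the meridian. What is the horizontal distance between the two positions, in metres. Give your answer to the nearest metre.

816 m

Δφ = 12.40838° − 12.40329° = +0.00509°; Δλ = -3.84897° − -3.85439° = +0.00542°.
1° of latitude = 3600 × 30.87 = 111132 m.
ΔN = Δφ × 111132 = 565.7 m; ΔE = Δλ × 111132 × cos(12.40329°) = +0.00542 × 111132 × 0.976660 = 588.3 m.
Distance = √(ΔE² + ΔN²) = √(588.3² + 565.7²) = 816.1 m.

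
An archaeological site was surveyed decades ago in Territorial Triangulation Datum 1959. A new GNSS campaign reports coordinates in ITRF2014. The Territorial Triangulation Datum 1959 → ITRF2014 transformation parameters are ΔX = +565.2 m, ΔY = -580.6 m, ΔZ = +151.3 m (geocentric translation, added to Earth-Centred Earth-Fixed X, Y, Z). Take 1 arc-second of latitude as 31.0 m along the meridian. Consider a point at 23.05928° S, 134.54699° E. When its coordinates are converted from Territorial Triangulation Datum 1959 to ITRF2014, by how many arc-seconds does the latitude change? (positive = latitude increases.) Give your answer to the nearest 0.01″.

Δφ = -5.75″

sin φ = -0.391683, cos φ = 0.920100, sin λ = 0.712675, cos λ = -0.701494.
North component: ΔN = −sin φ cos λ·ΔX − sin φ sin λ·ΔY + cos φ·ΔZ = −(-0.391683)(-0.701494)(565.2) − (-0.391683)(0.712675)(-580.6) + (0.920100)(151.3) = -178.16 m.
1° of latitude spans 3600 × 31.00 = 111600 m, so Δφ = -178.16 / 111600 × 3600 = -5.747″.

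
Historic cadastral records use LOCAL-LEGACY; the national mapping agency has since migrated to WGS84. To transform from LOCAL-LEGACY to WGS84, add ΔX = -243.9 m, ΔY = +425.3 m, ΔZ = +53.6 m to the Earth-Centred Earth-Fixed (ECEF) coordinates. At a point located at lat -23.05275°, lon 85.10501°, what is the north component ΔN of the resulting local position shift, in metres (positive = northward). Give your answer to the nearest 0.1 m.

ΔN = 207.1 m

At φ = -23.05275°, λ = 85.10501°: sin φ = -0.391578, cos φ = 0.920145, sin λ = 0.996353, cos λ = 0.085330.
ΔN = −sin φ cos λ·ΔX − sin φ sin λ·ΔY + cos φ·ΔZ = −(-0.391578)(0.085330)(-243.9) − (-0.391578)(0.996353)(425.3) + (0.920145)(53.6) = 207.10 m.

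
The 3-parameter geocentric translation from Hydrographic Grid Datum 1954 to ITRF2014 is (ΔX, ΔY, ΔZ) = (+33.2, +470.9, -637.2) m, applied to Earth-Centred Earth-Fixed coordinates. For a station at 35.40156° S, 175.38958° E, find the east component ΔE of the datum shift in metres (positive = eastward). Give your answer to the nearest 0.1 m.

ΔE = -472.0 m

At φ = -35.40156°, λ = 175.38958°: sin φ = -0.579303, cos φ = 0.815112, sin λ = 0.080380, cos λ = -0.996764.
ΔE = −sin λ·ΔX + cos λ·ΔY = −(0.080380)·(33.2) + (-0.996764)·(470.9) = -472.04 m.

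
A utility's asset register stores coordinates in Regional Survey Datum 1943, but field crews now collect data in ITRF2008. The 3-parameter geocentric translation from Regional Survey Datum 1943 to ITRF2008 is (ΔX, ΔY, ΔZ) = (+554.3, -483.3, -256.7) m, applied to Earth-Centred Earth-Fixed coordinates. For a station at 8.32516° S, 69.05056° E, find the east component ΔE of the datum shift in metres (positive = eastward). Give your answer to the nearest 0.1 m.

ΔE = -690.5 m

At φ = -8.32516°, λ = 69.05056°: sin φ = -0.144791, cos φ = 0.989462, sin λ = 0.933896, cos λ = 0.357544.
ΔE = −sin λ·ΔX + cos λ·ΔY = −(0.933896)·(554.3) + (0.357544)·(-483.3) = -690.46 m.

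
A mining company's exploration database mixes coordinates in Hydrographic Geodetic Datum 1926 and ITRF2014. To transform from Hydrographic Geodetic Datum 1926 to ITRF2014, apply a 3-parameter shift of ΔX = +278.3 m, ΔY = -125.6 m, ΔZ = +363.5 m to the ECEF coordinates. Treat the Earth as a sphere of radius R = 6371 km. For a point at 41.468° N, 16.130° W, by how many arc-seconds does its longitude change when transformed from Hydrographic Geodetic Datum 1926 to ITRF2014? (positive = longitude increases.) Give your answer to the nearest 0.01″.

sin φ = 0.662202, cos φ = 0.749326, sin λ = -0.277818, cos λ = 0.960634.
East component: ΔE = −sin λ·ΔX + cos λ·ΔY = −(-0.277818)(278.3) + (0.960634)(-125.6) = -43.34 m.
1° of latitude spans πR/180 = 111195 m; at latitude φ, 1° of longitude spans that × cos φ = 83321.2 m, so Δλ = -43.34 / 83321.2 × 3600 = -1.873″.

Δλ = -1.87″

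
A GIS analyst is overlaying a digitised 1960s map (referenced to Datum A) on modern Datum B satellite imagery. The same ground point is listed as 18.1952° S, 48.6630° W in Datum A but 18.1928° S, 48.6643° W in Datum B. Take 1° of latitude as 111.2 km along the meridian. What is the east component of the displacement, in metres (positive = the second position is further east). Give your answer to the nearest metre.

ΔE = -137 m

Δφ = -18.1928° − -18.1952° = +0.0024°; Δλ = -48.6643° − -48.6630° = -0.0013°.
ΔN = Δφ × 111200 = 266.9 m; ΔE = Δλ × 111200 × cos(-18.1952°) = -0.0013 × 111200 × 0.949998 = -137.3 m.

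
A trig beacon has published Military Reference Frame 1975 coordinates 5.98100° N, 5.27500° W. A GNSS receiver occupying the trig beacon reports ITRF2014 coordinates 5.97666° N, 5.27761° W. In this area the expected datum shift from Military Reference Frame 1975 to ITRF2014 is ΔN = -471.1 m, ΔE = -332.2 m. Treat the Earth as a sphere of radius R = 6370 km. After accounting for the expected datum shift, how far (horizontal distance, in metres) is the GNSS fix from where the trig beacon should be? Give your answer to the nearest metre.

Observed coordinate differences: Δφ = -0.00434°, Δλ = -0.00261°.
Converting to metres (1° lat = 111177 m, cos φ = 0.994557): observed ΔN = -482.5 m, observed ΔE = -288.6 m.
Subtracting the expected shift leaves a residual of -482.5 − (-471.1) = -11.4 m north and -288.6 − (-332.2) = 43.6 m east.
Residual distance = √((-11.4)² + 43.6²) = 45.1 m.

45 m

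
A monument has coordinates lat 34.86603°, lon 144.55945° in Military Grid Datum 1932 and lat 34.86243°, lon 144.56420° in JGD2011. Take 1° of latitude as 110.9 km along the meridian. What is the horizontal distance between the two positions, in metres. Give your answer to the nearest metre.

588 m

Δφ = 34.86243° − 34.86603° = -0.00360°; Δλ = 144.56420° − 144.55945° = +0.00475°.
ΔN = Δφ × 110900 = -399.2 m; ΔE = Δλ × 110900 × cos(34.86603°) = +0.00475 × 110900 × 0.820491 = 432.2 m.
Distance = √(ΔE² + ΔN²) = √(432.2² + (-399.2)²) = 588.4 m.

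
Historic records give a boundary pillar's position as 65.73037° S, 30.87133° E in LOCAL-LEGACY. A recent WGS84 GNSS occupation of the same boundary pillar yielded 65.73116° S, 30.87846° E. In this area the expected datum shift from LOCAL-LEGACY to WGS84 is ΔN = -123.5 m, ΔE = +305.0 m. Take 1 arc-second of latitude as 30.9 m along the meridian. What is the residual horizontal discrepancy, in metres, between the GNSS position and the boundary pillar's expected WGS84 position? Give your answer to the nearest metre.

Observed coordinate differences: Δφ = -0.00079°, Δλ = +0.00713°.
Converting to metres (1° lat = 111240 m, cos φ = 0.411031): observed ΔN = -87.9 m, observed ΔE = 326.0 m.
Subtracting the expected shift leaves a residual of -87.9 − (-123.5) = 35.6 m north and 326.0 − (305.0) = 21.0 m east.
Residual distance = √(35.6² + 21.0²) = 41.4 m.

41 m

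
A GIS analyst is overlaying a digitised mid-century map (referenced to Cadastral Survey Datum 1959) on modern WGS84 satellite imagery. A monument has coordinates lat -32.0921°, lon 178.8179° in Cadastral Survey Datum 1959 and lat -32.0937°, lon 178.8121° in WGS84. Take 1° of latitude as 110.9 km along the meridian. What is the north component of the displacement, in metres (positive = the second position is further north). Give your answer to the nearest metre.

ΔN = -177 m

Δφ = -32.0937° − -32.0921° = -0.0016°; Δλ = 178.8121° − 178.8179° = -0.0058°.
ΔN = Δφ × 110900 = -177.4 m; ΔE = Δλ × 110900 × cos(-32.0921°) = -0.0058 × 110900 × 0.847195 = -544.9 m.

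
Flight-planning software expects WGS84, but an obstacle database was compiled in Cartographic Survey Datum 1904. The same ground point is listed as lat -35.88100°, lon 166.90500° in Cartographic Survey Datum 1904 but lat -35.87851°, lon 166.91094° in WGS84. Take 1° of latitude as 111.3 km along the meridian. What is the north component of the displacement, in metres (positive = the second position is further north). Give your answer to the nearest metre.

ΔN = 277 m

Δφ = -35.87851° − -35.88100° = +0.00249°; Δλ = 166.91094° − 166.90500° = +0.00594°.
ΔN = Δφ × 111300 = 277.1 m; ΔE = Δλ × 111300 × cos(-35.88100°) = +0.00594 × 111300 × 0.810236 = 535.7 m.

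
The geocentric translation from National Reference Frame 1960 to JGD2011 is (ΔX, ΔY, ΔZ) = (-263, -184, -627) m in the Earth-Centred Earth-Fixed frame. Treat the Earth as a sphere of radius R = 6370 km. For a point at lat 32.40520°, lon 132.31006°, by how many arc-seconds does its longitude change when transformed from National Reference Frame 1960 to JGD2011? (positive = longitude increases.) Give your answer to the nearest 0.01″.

Δλ = 12.21″

sin φ = 0.535903, cos φ = 0.844279, sin λ = 0.739513, cos λ = -0.673142.
East component: ΔE = −sin λ·ΔX + cos λ·ΔY = −(0.739513)(-263) + (-0.673142)(-184) = 318.35 m.
1° of latitude spans πR/180 = 111177 m; at latitude φ, 1° of longitude spans that × cos φ = 93864.8 m, so Δλ = 318.35 / 93864.8 × 3600 = 12.210″.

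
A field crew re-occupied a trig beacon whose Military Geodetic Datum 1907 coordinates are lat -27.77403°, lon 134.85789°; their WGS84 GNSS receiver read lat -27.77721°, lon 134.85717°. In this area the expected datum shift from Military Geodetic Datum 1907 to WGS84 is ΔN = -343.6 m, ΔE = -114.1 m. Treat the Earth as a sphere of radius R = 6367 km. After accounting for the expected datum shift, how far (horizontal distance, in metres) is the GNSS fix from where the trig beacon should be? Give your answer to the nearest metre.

Observed coordinate differences: Δφ = -0.00318°, Δλ = -0.00072°.
Converting to metres (1° lat = 111125 m, cos φ = 0.884792): observed ΔN = -353.4 m, observed ΔE = -70.8 m.
Subtracting the expected shift leaves a residual of -353.4 − (-343.6) = -9.8 m north and -70.8 − (-114.1) = 43.3 m east.
Residual distance = √((-9.8)² + 43.3²) = 44.4 m.

44 m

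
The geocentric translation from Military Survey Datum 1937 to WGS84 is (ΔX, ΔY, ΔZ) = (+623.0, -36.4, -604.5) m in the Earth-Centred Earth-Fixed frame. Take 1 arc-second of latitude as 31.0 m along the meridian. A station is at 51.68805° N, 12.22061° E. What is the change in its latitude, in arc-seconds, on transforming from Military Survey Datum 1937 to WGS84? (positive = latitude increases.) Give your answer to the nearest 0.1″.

sin φ = 0.784647, cos φ = 0.619943, sin λ = 0.211676, cos λ = 0.977340.
North component: ΔN = −sin φ cos λ·ΔX − sin φ sin λ·ΔY + cos φ·ΔZ = −(0.784647)(0.977340)(623.0) − (0.784647)(0.211676)(-36.4) + (0.619943)(-604.5) = -846.47 m.
1° of latitude spans 3600 × 31.00 = 111600 m, so Δφ = -846.47 / 111600 × 3600 = -27.305″.

Δφ = -27.3″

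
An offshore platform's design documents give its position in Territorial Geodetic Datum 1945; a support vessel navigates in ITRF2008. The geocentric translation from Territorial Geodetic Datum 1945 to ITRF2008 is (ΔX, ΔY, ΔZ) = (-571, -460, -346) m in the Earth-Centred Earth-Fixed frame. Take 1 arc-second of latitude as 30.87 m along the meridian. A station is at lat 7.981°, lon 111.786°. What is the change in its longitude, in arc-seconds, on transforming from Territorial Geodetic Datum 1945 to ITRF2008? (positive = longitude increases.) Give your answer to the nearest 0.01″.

Δλ = 22.93″

sin φ = 0.138845, cos φ = 0.990314, sin λ = 0.928577, cos λ = -0.371141.
East component: ΔE = −sin λ·ΔX + cos λ·ΔY = −(0.928577)(-571) + (-0.371141)(-460) = 700.94 m.
1° of latitude spans 3600 × 30.87 = 111132 m; at latitude φ, 1° of longitude spans that × cos φ = 110055.6 m, so Δλ = 700.94 / 110055.6 × 3600 = 22.928″.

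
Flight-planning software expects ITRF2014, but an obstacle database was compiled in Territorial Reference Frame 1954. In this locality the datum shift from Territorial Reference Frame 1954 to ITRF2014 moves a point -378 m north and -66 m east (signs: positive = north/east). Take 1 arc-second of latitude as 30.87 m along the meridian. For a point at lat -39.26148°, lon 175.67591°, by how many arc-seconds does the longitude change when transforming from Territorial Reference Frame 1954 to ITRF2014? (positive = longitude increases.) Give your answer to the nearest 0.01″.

At latitude -39.26148°, cos φ = 0.774266.
1″ of longitude at this latitude = 30.87 × cos φ = 23.9016 m, so Δλ = -66.0 / 23.9016 = -2.761″.

Δλ = -2.76″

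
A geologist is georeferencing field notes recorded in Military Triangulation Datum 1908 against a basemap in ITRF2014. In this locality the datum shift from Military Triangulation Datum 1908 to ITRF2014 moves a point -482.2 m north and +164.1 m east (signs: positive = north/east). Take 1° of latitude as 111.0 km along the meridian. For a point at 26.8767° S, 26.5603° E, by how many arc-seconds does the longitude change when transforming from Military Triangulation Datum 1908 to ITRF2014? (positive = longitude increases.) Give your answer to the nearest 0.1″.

At latitude -26.8767°, cos φ = 0.891981.
1° of longitude at this latitude = 111.0 × cos φ = 99.01 km, so Δλ = 164.1 / 99009.9 = 0.0016574° = 5.967″.

Δλ = 6.0″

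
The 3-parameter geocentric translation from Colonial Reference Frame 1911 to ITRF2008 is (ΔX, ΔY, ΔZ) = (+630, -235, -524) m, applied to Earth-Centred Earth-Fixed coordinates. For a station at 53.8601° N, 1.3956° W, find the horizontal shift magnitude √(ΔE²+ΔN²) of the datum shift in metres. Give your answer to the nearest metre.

At φ = 53.8601°, λ = -1.3956°: sin φ = 0.807579, cos φ = 0.589759, sin λ = -0.024355, cos λ = 0.999703.
ΔE = −sin λ·ΔX + cos λ·ΔY = −(-0.024355)·(630) + (0.999703)·(-235) = -219.59 m.
ΔN = −sin φ cos λ·ΔX − sin φ sin λ·ΔY + cos φ·ΔZ = −(0.807579)(0.999703)(630) − (0.807579)(-0.024355)(-235) + (0.589759)(-524) = -822.28 m.
Horizontal magnitude = √(ΔE² + ΔN²) = √((-219.59)² + (-822.28)²) = 851.09 m.

851 m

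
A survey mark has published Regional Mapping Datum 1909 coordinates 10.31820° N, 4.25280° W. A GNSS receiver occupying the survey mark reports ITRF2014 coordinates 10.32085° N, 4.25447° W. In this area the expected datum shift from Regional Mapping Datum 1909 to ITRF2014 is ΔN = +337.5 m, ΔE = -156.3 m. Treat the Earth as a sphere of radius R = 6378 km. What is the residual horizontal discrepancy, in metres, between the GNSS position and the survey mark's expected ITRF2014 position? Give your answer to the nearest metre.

Observed coordinate differences: Δφ = +0.00265°, Δλ = -0.00167°.
Converting to metres (1° lat = 111317 m, cos φ = 0.983828): observed ΔN = 295.0 m, observed ΔE = -182.9 m.
Subtracting the expected shift leaves a residual of 295.0 − (337.5) = -42.5 m north and -182.9 − (-156.3) = -26.6 m east.
Residual distance = √((-42.5)² + (-26.6)²) = 50.1 m.

50 m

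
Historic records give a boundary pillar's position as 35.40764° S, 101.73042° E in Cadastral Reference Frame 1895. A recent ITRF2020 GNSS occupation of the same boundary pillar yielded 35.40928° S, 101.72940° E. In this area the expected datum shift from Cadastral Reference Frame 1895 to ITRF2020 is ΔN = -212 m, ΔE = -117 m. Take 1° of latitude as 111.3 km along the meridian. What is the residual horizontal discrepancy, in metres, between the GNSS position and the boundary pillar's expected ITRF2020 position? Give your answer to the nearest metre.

Observed coordinate differences: Δφ = -0.00164°, Δλ = -0.00102°.
Converting to metres (1° lat = 111300 m, cos φ = 0.815051): observed ΔN = -182.5 m, observed ΔE = -92.5 m.
Subtracting the expected shift leaves a residual of -182.5 − (-212) = 29.5 m north and -92.5 − (-117) = 24.5 m east.
Residual distance = √(29.5² + 24.5²) = 38.3 m.

38 m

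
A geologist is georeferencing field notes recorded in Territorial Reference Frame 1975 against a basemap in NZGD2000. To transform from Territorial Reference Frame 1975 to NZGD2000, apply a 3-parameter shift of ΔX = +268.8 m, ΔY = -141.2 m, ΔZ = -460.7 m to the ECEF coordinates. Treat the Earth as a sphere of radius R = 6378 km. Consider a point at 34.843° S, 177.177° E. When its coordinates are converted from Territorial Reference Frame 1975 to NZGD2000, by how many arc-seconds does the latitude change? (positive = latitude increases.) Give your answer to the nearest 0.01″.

sin φ = -0.571330, cos φ = 0.820721, sin λ = 0.049251, cos λ = -0.998786.
North component: ΔN = −sin φ cos λ·ΔX − sin φ sin λ·ΔY + cos φ·ΔZ = −(-0.571330)(-0.998786)(268.8) − (-0.571330)(0.049251)(-141.2) + (0.820721)(-460.7) = -535.47 m.
1° of latitude spans πR/180 = 111317 m, so Δφ = -535.47 / 111317 × 3600 = -17.317″.

Δφ = -17.32″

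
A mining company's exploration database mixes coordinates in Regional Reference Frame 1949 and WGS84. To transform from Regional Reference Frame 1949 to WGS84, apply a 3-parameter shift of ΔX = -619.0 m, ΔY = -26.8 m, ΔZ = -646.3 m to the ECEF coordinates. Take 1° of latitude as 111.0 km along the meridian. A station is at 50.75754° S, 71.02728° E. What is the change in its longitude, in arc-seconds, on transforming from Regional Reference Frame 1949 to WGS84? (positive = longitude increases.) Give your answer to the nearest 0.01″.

Δλ = 29.56″

sin φ = -0.774476, cos φ = 0.632603, sin λ = 0.945673, cos λ = 0.325118.
East component: ΔE = −sin λ·ΔX + cos λ·ΔY = −(0.945673)(-619.0) + (0.325118)(-26.8) = 576.66 m.
1° of latitude spans 111000 m; at latitude φ, 1° of longitude spans that × cos φ = 70219.0 m, so Δλ = 576.66 / 70219.0 × 3600 = 29.564″.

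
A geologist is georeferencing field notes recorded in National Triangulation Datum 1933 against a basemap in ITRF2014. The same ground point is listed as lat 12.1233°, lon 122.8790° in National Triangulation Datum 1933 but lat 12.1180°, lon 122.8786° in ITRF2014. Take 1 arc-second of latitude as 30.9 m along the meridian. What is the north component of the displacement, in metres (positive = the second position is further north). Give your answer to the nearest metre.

Δφ = 12.1180° − 12.1233° = -0.0053°; Δλ = 122.8786° − 122.8790° = -0.0004°.
1° of latitude = 3600 × 30.90 = 111240 m.
ΔN = Δφ × 111240 = -589.6 m; ΔE = Δλ × 111240 × cos(12.1233°) = -0.0004 × 111240 × 0.977698 = -43.5 m.

ΔN = -590 m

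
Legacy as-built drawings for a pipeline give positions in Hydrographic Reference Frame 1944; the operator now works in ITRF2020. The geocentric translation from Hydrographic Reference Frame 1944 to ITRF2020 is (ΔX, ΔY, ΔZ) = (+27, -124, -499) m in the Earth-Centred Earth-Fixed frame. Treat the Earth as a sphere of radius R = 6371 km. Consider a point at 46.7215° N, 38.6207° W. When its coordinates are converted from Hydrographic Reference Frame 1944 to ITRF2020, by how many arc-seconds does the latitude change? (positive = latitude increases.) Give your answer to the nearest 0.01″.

Δφ = -13.40″

sin φ = 0.728030, cos φ = 0.685545, sin λ = -0.624162, cos λ = 0.781295.
North component: ΔN = −sin φ cos λ·ΔX − sin φ sin λ·ΔY + cos φ·ΔZ = −(0.728030)(0.781295)(27) − (0.728030)(-0.624162)(-124) + (0.685545)(-499) = -413.79 m.
1° of latitude spans πR/180 = 111195 m, so Δφ = -413.79 / 111195 × 3600 = -13.397″.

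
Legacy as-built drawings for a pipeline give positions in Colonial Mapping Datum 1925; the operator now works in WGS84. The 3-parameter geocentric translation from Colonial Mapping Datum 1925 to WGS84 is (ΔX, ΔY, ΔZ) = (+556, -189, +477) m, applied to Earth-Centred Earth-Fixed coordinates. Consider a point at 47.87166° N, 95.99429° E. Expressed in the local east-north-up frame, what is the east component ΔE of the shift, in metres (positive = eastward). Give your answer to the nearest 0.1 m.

At φ = 47.87166°, λ = 95.99429°: sin φ = 0.741644, cos φ = 0.670794, sin λ = 0.994532, cos λ = -0.104429.
ΔE = −sin λ·ΔX + cos λ·ΔY = −(0.994532)·(556) + (-0.104429)·(-189) = -533.22 m.

ΔE = -533.2 m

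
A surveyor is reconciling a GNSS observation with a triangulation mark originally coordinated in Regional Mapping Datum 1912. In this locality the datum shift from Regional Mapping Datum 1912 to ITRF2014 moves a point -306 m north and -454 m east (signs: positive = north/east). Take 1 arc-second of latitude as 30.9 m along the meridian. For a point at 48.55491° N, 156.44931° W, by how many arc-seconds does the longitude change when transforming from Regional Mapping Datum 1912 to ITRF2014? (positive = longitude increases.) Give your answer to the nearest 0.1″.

Δλ = -22.2″

At latitude 48.55491°, cos φ = 0.661902.
1″ of longitude at this latitude = 30.90 × cos φ = 20.4528 m, so Δλ = -454.0 / 20.4528 = -22.197″.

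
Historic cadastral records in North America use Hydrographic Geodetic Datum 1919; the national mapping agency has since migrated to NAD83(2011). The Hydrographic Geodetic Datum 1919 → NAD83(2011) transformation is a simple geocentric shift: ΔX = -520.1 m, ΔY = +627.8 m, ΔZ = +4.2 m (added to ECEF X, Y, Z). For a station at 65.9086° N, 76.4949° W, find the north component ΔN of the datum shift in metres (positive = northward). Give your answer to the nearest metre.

At φ = 65.9086°, λ = -76.4949°: sin φ = 0.912895, cos φ = 0.408193, sin λ = -0.972349, cos λ = 0.233532.
ΔN = −sin φ cos λ·ΔX − sin φ sin λ·ΔY + cos φ·ΔZ = −(0.912895)(0.233532)(-520.1) − (0.912895)(-0.972349)(627.8) + (0.408193)(4.2) = 669.86 m.

ΔN = 670 m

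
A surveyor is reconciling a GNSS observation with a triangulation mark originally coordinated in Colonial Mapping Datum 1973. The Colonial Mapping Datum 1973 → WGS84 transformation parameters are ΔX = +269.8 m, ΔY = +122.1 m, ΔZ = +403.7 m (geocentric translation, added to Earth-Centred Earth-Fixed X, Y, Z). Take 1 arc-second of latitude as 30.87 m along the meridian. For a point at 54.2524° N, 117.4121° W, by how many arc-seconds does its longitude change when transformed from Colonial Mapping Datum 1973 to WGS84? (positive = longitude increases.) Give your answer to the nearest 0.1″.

sin φ = 0.811598, cos φ = 0.584216, sin λ = -0.887718, cos λ = -0.460387.
East component: ΔE = −sin λ·ΔX + cos λ·ΔY = −(-0.887718)(269.8) + (-0.460387)(122.1) = 183.29 m.
1° of latitude spans 3600 × 30.87 = 111132 m; at latitude φ, 1° of longitude spans that × cos φ = 64925.1 m, so Δλ = 183.29 / 64925.1 × 3600 = 10.163″.

Δλ = 10.2″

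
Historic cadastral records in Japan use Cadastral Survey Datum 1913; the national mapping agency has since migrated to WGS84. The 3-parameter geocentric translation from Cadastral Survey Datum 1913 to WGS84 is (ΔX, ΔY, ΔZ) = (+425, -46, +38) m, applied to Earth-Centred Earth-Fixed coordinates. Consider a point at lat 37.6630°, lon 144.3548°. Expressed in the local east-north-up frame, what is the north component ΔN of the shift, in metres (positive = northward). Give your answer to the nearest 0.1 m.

ΔN = 257.5 m

The local north axis is (−sin φ cos λ, −sin φ sin λ, cos φ), giving ΔN = 211.028 + 16.380 + 30.081 = 257.49 m.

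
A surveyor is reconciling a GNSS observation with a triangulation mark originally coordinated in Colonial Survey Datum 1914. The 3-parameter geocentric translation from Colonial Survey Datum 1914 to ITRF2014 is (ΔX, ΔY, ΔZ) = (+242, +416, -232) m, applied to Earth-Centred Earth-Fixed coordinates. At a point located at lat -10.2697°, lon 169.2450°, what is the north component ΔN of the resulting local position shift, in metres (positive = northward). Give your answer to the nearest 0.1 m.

ΔN = -256.8 m

The local north axis is (−sin φ cos λ, −sin φ sin λ, cos φ), giving ΔN = -42.386 + 13.840 − 228.283 = -256.83 m.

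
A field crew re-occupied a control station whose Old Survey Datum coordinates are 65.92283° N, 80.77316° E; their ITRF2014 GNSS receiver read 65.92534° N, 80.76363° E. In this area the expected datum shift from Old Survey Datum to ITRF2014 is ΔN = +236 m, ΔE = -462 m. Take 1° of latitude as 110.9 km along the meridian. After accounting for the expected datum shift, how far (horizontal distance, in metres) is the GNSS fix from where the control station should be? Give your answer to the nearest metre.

52 m

Observed coordinate differences: Δφ = +0.00251°, Δλ = -0.00953°.
Converting to metres (1° lat = 110900 m, cos φ = 0.407967): observed ΔN = 278.4 m, observed ΔE = -431.2 m.
Subtracting the expected shift leaves a residual of 278.4 − (236) = 42.4 m north and -431.2 − (-462) = 30.8 m east.
Residual distance = √(42.4² + 30.8²) = 52.4 m.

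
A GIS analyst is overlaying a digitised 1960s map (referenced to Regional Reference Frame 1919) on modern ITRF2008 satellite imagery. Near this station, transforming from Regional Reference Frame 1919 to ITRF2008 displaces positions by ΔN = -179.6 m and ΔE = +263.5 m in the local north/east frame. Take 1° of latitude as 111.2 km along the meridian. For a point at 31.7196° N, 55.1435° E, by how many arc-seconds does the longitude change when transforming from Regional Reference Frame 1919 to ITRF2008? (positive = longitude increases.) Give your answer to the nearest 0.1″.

At latitude 31.7196°, cos φ = 0.850631.
1° of longitude at this latitude = 111.2 × cos φ = 94.59 km, so Δλ = 263.5 / 94590.2 = 0.0027857° = 10.029″.

Δλ = 10.0″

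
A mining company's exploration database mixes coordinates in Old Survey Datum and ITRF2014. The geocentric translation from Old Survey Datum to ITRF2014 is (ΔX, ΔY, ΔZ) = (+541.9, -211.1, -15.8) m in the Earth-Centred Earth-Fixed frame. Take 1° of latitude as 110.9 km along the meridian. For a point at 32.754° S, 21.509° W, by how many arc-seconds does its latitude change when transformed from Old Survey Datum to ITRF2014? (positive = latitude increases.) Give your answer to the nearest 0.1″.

Δφ = 9.8″

sin φ = -0.541033, cos φ = 0.841001, sin λ = -0.366647, cos λ = 0.930360.
North component: ΔN = −sin φ cos λ·ΔX − sin φ sin λ·ΔY + cos φ·ΔZ = −(-0.541033)(0.930360)(541.9) − (-0.541033)(-0.366647)(-211.1) + (0.841001)(-15.8) = 301.36 m.
1° of latitude spans 110900 m, so Δφ = 301.36 / 110900 × 3600 = 9.783″.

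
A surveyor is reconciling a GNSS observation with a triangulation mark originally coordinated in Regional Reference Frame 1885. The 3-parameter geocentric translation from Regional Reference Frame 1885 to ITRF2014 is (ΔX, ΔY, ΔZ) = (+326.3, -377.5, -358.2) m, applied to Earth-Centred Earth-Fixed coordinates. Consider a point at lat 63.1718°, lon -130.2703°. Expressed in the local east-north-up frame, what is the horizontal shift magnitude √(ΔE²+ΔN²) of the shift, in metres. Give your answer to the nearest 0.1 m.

544.2 m

The local east axis at (φ, λ) is (−sin λ, cos λ, 0), so ΔE = −sin(-130.2703°)·326.3 + cos(-130.2703°)·(-377.5) = 492.98 m.
The local north axis is (−sin φ cos λ, −sin φ sin λ, cos φ), giving ΔN = 188.216 − 257.031 − 161.662 = -230.48 m.
Horizontal magnitude = √(ΔE² + ΔN²) = √(492.98² + (-230.48)²) = 544.20 m.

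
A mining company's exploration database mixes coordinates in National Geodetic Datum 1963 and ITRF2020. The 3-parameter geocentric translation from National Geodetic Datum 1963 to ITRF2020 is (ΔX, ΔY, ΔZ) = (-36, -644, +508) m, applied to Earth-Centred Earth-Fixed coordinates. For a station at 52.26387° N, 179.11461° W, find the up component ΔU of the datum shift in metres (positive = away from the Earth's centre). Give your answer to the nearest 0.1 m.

ΔU = 429.9 m

At φ = 52.26387°, λ = -179.11461°: sin φ = 0.790838, cos φ = 0.612026, sin λ = -0.015452, cos λ = -0.999881.
ΔU = cos φ cos λ·ΔX + cos φ sin λ·ΔY + sin φ·ΔZ = (0.612026)(-0.999881)(-36) + (0.612026)(-0.015452)(-644) + (0.790838)(508) = 429.87 m.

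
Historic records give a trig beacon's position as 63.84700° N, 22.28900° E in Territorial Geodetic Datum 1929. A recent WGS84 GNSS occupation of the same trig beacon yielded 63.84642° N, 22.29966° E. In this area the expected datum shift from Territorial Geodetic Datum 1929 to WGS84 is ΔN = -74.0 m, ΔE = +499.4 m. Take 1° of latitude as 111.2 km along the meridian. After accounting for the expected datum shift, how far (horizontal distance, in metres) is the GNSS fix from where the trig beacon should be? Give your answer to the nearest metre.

25 m

Observed coordinate differences: Δφ = -0.00058°, Δλ = +0.01066°.
Converting to metres (1° lat = 111200 m, cos φ = 0.440770): observed ΔN = -64.5 m, observed ΔE = 522.5 m.
Subtracting the expected shift leaves a residual of -64.5 − (-74.0) = 9.5 m north and 522.5 − (499.4) = 23.1 m east.
Residual distance = √(9.5² + 23.1²) = 25.0 m.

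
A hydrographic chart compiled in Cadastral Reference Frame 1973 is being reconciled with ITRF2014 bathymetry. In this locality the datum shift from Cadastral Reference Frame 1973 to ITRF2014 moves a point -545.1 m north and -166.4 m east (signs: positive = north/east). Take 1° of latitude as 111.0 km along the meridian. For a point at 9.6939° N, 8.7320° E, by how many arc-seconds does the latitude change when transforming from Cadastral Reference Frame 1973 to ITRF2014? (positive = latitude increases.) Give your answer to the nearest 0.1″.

1° of latitude = 111.0 km, so Δφ = -545.1 / 111000 = -0.0049108° = -17.679″.

Δφ = -17.7″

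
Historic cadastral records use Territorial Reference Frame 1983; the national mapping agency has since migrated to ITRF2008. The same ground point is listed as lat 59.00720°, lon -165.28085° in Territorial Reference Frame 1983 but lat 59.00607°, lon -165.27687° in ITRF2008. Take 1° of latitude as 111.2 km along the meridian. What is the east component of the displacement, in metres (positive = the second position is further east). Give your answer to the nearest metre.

ΔE = 228 m

Δφ = 59.00607° − 59.00720° = -0.00113°; Δλ = -165.27687° − -165.28085° = +0.00398°.
ΔN = Δφ × 111200 = -125.7 m; ΔE = Δλ × 111200 × cos(59.00720°) = +0.00398 × 111200 × 0.514930 = 227.9 m.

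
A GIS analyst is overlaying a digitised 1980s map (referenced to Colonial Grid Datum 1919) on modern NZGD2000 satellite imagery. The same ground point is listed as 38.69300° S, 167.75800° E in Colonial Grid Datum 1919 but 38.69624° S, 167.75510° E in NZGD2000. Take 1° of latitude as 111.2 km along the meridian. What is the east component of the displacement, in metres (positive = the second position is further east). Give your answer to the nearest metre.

Δφ = -38.69624° − -38.69300° = -0.00324°; Δλ = 167.75510° − 167.75800° = -0.00290°.
ΔN = Δφ × 111200 = -360.3 m; ΔE = Δλ × 111200 × cos(-38.69300°) = -0.00290 × 111200 × 0.780507 = -251.7 m.

ΔE = -252 m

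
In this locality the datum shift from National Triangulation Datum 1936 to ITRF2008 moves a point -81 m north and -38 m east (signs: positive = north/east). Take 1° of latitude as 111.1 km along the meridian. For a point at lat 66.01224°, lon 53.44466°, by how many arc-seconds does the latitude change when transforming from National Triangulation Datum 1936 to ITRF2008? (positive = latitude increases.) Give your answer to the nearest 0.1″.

Δφ = -2.6″

1° of latitude = 111.1 km, so Δφ = -81.0 / 111100 = -0.0007291° = -2.625″.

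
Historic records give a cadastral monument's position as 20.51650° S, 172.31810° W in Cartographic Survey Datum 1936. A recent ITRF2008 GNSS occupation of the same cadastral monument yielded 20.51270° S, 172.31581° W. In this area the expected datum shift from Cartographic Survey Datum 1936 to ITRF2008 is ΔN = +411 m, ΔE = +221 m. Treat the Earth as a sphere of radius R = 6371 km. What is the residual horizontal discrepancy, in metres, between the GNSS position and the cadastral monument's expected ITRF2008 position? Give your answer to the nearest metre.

21 m

Observed coordinate differences: Δφ = +0.00380°, Δλ = +0.00229°.
Converting to metres (1° lat = 111195 m, cos φ = 0.936571): observed ΔN = 422.5 m, observed ΔE = 238.5 m.
Subtracting the expected shift leaves a residual of 422.5 − (411) = 11.5 m north and 238.5 − (221) = 17.5 m east.
Residual distance = √(11.5² + 17.5²) = 21.0 m.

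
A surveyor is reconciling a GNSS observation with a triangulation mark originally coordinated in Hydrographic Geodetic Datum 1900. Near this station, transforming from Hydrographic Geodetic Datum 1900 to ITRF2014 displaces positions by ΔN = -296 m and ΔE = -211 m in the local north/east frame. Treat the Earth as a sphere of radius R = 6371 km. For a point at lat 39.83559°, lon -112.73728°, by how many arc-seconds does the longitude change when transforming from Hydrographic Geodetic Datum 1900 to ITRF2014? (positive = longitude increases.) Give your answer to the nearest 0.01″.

At latitude 39.83559°, cos φ = 0.767886.
One radian of longitude at latitude φ spans R cos φ, so Δλ = ΔE / (R cos φ) = -211.0 / (6371000 × 0.767886) = -4.3130e-05 rad = -8.896″.

Δλ = -8.90″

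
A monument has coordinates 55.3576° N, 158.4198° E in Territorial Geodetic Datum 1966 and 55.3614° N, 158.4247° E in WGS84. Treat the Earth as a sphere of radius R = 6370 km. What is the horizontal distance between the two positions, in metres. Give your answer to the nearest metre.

524 m

Δφ = 55.3614° − 55.3576° = +0.0038°; Δλ = 158.4247° − 158.4198° = +0.0049°.
1° along a meridian = πR/180 = 111177 m.
ΔN = Δφ × 111177 = 422.5 m; ΔE = Δλ × 111177 × cos(55.3576°) = +0.0049 × 111177 × 0.568453 = 309.7 m.
Distance = √(ΔE² + ΔN²) = √(309.7² + 422.5²) = 523.8 m.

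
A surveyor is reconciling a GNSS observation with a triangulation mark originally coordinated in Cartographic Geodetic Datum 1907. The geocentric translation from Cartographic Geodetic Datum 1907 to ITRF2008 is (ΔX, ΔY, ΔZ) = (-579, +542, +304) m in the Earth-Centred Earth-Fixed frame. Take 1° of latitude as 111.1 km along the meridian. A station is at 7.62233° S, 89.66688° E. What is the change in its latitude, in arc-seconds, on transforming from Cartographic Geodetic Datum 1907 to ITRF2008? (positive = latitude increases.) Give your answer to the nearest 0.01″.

Δφ = 12.08″

sin φ = -0.132643, cos φ = 0.991164, sin λ = 0.999983, cos λ = 0.005814.
North component: ΔN = −sin φ cos λ·ΔX − sin φ sin λ·ΔY + cos φ·ΔZ = −(-0.132643)(0.005814)(-579) − (-0.132643)(0.999983)(542) + (0.991164)(304) = 372.76 m.
1° of latitude spans 111100 m, so Δφ = 372.76 / 111100 × 3600 = 12.079″.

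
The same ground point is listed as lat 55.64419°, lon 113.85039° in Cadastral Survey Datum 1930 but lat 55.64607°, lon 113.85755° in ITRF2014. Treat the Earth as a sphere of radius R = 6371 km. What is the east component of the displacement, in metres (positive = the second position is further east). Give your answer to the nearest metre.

Δφ = 55.64607° − 55.64419° = +0.00188°; Δλ = 113.85755° − 113.85039° = +0.00716°.
1° along a meridian = πR/180 = 111195 m.
ΔN = Δφ × 111195 = 209.0 m; ΔE = Δλ × 111195 × cos(55.64419°) = +0.00716 × 111195 × 0.564330 = 449.3 m.

ΔE = 449 m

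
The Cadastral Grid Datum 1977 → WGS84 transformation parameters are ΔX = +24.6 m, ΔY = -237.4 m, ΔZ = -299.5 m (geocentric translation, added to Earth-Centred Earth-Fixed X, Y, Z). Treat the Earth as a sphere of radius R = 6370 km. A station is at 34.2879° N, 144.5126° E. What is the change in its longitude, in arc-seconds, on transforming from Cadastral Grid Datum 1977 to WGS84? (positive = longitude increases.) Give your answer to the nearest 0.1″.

Δλ = 7.0″

sin φ = 0.563352, cos φ = 0.826217, sin λ = 0.580524, cos λ = -0.814243.
East component: ΔE = −sin λ·ΔX + cos λ·ΔY = −(0.580524)(24.6) + (-0.814243)(-237.4) = 179.02 m.
1° of latitude spans πR/180 = 111177 m; at latitude φ, 1° of longitude spans that × cos φ = 91856.8 m, so Δλ = 179.02 / 91856.8 × 3600 = 7.016″.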